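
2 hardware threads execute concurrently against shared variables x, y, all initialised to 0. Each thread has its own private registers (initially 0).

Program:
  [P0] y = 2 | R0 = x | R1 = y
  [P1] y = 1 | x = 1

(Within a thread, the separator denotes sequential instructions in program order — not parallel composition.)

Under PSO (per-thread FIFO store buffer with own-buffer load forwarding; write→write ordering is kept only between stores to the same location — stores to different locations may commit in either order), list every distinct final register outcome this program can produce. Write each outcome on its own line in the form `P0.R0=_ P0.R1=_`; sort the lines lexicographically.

P0.R0=0 P0.R1=1
P0.R0=0 P0.R1=2
P0.R0=1 P0.R1=1
P0.R0=1 P0.R1=2

outcome vector order: (P0.R0,P0.R1)
|PSO outcomes| = 4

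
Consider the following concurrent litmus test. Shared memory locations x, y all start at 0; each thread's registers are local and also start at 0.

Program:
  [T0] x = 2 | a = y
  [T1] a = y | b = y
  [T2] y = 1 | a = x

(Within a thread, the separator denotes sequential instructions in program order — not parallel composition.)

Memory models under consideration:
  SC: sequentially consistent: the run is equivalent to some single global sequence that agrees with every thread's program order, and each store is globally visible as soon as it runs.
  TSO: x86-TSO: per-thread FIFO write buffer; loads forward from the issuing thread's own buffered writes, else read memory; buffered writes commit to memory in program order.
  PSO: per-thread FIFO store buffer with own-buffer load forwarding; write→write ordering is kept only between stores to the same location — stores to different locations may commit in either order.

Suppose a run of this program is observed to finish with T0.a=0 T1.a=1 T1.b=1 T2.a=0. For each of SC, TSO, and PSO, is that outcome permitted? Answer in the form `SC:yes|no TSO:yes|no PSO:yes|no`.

outcome vector order: (T0.a,T1.a,T1.b,T2.a)
SC (9): (0,0,0,2); (0,0,1,2); (0,1,1,2); (1,0,0,0); (1,0,0,2); (1,0,1,0); (1,0,1,2); (1,1,1,0); (1,1,1,2)
TSO (12): (0,0,0,0); (0,0,0,2); (0,0,1,0); (0,0,1,2); (0,1,1,0); (0,1,1,2); (1,0,0,0); (1,0,0,2); (1,0,1,0); (1,0,1,2); (1,1,1,0); (1,1,1,2)
PSO (12): (0,0,0,0); (0,0,0,2); (0,0,1,0); (0,0,1,2); (0,1,1,0); (0,1,1,2); (1,0,0,0); (1,0,0,2); (1,0,1,0); (1,0,1,2); (1,1,1,0); (1,1,1,2)
target (0,1,1,0) ∈ {TSO,PSO}

SC:no TSO:yes PSO:yes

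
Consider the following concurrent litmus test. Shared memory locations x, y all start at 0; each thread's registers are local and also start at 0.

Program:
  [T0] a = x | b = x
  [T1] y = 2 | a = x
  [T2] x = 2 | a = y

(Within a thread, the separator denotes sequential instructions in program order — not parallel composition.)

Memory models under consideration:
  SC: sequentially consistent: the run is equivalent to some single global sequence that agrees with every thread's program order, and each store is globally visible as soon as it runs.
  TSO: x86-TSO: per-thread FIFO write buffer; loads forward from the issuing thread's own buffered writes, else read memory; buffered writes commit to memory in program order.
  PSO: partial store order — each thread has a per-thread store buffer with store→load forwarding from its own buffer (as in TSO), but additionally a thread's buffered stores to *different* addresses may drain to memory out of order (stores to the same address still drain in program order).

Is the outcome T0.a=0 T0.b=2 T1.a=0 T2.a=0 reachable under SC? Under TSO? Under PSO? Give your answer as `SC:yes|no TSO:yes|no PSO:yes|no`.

outcome vector order: (T0.a,T0.b,T1.a,T2.a)
[SC] allowed = {0/0/0/2, 0/0/2/0, 0/0/2/2, 0/2/0/2, 0/2/2/0, 0/2/2/2, 2/2/0/2, 2/2/2/0, 2/2/2/2}
[TSO] allowed = {0/0/0/0, 0/0/0/2, 0/0/2/0, 0/0/2/2, 0/2/0/0, 0/2/0/2, 0/2/2/0, 0/2/2/2, 2/2/0/0, 2/2/0/2, 2/2/2/0, 2/2/2/2}
[PSO] allowed = {0/0/0/0, 0/0/0/2, 0/0/2/0, 0/0/2/2, 0/2/0/0, 0/2/0/2, 0/2/2/0, 0/2/2/2, 2/2/0/0, 2/2/0/2, 2/2/2/0, 2/2/2/2}
target 0/2/0/0 ∈ {TSO,PSO}

SC:no TSO:yes PSO:yes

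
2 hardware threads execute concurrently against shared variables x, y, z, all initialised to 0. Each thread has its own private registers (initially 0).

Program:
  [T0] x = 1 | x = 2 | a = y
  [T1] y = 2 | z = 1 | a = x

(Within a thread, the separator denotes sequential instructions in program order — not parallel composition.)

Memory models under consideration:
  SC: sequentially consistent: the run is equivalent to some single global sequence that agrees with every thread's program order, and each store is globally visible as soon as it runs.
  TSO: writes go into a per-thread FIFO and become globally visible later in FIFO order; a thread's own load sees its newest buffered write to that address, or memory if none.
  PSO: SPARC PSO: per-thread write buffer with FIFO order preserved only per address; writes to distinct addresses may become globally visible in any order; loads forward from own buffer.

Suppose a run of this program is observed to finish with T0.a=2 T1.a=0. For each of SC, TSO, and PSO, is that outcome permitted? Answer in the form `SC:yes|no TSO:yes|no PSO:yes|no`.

SC:yes TSO:yes PSO:yes

outcome vector order: (T0.a,T1.a)
under SC → (0,2) (2,0) (2,1) (2,2)
under TSO → (0,0) (0,1) (0,2) (2,0) (2,1) (2,2)
under PSO → (0,0) (0,1) (0,2) (2,0) (2,1) (2,2)
target (2,0) ∈ {SC,TSO,PSO}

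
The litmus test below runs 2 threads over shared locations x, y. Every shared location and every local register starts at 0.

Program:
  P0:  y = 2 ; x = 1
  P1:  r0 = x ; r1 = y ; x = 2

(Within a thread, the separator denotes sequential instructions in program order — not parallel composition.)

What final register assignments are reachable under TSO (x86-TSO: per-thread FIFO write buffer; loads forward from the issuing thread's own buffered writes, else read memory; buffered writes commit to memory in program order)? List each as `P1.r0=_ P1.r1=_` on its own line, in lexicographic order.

outcome vector order: (P1.r0,P1.r1)
|TSO outcomes| = 3

P1.r0=0 P1.r1=0
P1.r0=0 P1.r1=2
P1.r0=1 P1.r1=2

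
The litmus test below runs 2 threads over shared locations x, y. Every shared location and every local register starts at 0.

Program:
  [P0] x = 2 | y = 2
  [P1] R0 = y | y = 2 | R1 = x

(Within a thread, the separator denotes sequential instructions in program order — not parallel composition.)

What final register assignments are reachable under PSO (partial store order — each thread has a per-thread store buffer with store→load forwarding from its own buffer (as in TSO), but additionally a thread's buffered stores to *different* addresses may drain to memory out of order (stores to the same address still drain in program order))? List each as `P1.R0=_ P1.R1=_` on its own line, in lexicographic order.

outcome vector order: (P1.R0,P1.R1)
|PSO outcomes| = 4

P1.R0=0 P1.R1=0
P1.R0=0 P1.R1=2
P1.R0=2 P1.R1=0
P1.R0=2 P1.R1=2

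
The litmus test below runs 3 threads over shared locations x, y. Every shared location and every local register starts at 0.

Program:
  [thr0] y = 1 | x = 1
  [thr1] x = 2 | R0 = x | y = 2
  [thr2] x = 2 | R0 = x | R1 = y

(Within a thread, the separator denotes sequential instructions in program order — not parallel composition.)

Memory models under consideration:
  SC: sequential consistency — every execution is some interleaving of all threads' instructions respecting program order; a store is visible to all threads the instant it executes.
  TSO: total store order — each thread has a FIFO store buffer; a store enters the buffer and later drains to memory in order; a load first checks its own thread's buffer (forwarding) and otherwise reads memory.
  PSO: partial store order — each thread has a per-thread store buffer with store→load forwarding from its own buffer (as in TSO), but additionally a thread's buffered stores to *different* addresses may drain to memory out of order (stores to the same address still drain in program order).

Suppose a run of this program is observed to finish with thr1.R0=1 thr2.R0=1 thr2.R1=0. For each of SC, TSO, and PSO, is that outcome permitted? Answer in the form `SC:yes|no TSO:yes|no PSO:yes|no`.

outcome vector order: (thr1.R0,thr2.R0,thr2.R1)
SC (10): <1 1 1>, <1 1 2>, <1 2 0>, <1 2 1>, <1 2 2>, <2 1 1>, <2 1 2>, <2 2 0>, <2 2 1>, <2 2 2>
TSO (10): <1 1 1>, <1 1 2>, <1 2 0>, <1 2 1>, <1 2 2>, <2 1 1>, <2 1 2>, <2 2 0>, <2 2 1>, <2 2 2>
PSO (12): <1 1 0>, <1 1 1>, <1 1 2>, <1 2 0>, <1 2 1>, <1 2 2>, <2 1 0>, <2 1 1>, <2 1 2>, <2 2 0>, <2 2 1>, <2 2 2>
target <1 1 0> ∈ {PSO}

SC:no TSO:no PSO:yes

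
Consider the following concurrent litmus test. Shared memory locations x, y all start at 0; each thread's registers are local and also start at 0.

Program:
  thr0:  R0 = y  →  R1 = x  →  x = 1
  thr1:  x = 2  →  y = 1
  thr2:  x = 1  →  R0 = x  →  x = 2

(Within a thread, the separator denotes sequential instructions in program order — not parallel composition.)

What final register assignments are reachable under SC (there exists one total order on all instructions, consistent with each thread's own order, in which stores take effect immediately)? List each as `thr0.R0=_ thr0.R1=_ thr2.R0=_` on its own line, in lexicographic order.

outcome vector order: (thr0.R0,thr0.R1,thr2.R0)
|SC outcomes| = 9

thr0.R0=0 thr0.R1=0 thr2.R0=1
thr0.R0=0 thr0.R1=0 thr2.R0=2
thr0.R0=0 thr0.R1=1 thr2.R0=1
thr0.R0=0 thr0.R1=1 thr2.R0=2
thr0.R0=0 thr0.R1=2 thr2.R0=1
thr0.R0=0 thr0.R1=2 thr2.R0=2
thr0.R0=1 thr0.R1=1 thr2.R0=1
thr0.R0=1 thr0.R1=2 thr2.R0=1
thr0.R0=1 thr0.R1=2 thr2.R0=2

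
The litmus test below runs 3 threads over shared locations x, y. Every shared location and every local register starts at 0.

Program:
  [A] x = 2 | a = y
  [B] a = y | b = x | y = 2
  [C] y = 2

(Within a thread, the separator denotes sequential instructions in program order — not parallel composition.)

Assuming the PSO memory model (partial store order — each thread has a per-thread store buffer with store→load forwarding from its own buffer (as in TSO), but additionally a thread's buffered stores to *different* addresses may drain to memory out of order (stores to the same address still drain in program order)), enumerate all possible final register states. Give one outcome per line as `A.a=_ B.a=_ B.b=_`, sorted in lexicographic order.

outcome vector order: (A.a,B.a,B.b)
|PSO outcomes| = 8

A.a=0 B.a=0 B.b=0
A.a=0 B.a=0 B.b=2
A.a=0 B.a=2 B.b=0
A.a=0 B.a=2 B.b=2
A.a=2 B.a=0 B.b=0
A.a=2 B.a=0 B.b=2
A.a=2 B.a=2 B.b=0
A.a=2 B.a=2 B.b=2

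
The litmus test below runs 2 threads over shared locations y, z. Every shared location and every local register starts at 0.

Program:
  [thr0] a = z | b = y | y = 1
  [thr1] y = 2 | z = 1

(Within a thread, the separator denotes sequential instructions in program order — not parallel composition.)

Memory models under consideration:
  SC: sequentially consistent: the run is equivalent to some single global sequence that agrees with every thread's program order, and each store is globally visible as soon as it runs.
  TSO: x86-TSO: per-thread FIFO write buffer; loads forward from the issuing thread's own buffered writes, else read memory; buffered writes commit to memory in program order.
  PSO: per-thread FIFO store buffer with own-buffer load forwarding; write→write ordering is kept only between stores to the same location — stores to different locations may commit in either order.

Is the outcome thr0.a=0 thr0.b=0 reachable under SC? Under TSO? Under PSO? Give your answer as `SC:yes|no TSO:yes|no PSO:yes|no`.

SC:yes TSO:yes PSO:yes

outcome vector order: (thr0.a,thr0.b)
under SC → 0/0 0/2 1/2
under TSO → 0/0 0/2 1/2
under PSO → 0/0 0/2 1/0 1/2
target 0/0 ∈ {SC,TSO,PSO}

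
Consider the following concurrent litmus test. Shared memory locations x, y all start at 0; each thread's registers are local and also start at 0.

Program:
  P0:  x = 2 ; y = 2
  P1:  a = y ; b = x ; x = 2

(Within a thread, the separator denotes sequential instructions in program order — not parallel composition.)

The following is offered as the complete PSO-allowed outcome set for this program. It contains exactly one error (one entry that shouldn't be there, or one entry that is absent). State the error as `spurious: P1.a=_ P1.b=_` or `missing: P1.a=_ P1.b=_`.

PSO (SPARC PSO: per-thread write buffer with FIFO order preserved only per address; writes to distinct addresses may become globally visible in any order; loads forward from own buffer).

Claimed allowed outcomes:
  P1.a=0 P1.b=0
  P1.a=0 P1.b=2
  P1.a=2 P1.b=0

missing: P1.a=2 P1.b=2

outcome vector order: (P1.a,P1.b)
PSO: 4 outcomes — {(0,0) (0,2) (2,0) (2,2)}
PSO∖claimed = {(2,2)}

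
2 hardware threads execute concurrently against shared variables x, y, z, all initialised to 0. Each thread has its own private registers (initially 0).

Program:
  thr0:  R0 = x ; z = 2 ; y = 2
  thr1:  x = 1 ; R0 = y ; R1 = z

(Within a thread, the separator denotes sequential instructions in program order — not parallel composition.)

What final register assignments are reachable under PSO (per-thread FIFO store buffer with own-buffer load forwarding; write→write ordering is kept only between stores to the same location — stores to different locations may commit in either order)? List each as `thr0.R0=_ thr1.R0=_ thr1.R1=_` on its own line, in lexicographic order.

thr0.R0=0 thr1.R0=0 thr1.R1=0
thr0.R0=0 thr1.R0=0 thr1.R1=2
thr0.R0=0 thr1.R0=2 thr1.R1=0
thr0.R0=0 thr1.R0=2 thr1.R1=2
thr0.R0=1 thr1.R0=0 thr1.R1=0
thr0.R0=1 thr1.R0=0 thr1.R1=2
thr0.R0=1 thr1.R0=2 thr1.R1=0
thr0.R0=1 thr1.R0=2 thr1.R1=2

outcome vector order: (thr0.R0,thr1.R0,thr1.R1)
|PSO outcomes| = 8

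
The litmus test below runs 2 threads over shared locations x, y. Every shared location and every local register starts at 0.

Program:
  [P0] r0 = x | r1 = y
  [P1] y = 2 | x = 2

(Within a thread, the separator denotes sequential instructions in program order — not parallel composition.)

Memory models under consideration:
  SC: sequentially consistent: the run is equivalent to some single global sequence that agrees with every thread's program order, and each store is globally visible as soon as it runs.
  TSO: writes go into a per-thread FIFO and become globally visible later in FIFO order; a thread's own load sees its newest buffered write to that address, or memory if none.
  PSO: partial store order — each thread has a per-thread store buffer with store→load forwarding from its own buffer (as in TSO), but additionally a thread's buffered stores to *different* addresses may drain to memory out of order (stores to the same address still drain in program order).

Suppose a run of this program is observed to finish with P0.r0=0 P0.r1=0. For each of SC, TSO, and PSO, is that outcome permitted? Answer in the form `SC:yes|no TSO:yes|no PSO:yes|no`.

SC:yes TSO:yes PSO:yes

outcome vector order: (P0.r0,P0.r1)
under SC → <0 0> <0 2> <2 2>
under TSO → <0 0> <0 2> <2 2>
under PSO → <0 0> <0 2> <2 0> <2 2>
target <0 0> ∈ {SC,TSO,PSO}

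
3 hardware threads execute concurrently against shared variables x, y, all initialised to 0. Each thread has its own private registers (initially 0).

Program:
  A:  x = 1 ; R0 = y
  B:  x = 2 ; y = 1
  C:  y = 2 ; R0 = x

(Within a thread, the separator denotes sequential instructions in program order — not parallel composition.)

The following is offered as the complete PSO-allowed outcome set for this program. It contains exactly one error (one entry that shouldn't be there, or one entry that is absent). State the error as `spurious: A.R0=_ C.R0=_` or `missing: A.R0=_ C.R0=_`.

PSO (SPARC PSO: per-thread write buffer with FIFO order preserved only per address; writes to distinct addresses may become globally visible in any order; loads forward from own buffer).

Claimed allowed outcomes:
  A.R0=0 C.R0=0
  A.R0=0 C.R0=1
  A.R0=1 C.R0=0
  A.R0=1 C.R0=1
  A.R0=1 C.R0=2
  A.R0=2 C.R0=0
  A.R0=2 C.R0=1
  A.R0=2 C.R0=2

missing: A.R0=0 C.R0=2

outcome vector order: (A.R0,C.R0)
[PSO] allowed = {(0,0); (0,1); (0,2); (1,0); (1,1); (1,2); (2,0); (2,1); (2,2)}
PSO∖claimed = {(0,2)}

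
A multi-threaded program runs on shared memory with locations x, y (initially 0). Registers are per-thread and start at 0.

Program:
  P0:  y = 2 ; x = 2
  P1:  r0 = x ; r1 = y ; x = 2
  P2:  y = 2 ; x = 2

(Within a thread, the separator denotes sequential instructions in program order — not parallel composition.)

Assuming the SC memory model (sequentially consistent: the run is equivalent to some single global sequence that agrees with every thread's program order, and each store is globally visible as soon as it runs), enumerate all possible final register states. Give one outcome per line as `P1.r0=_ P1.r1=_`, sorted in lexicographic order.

P1.r0=0 P1.r1=0
P1.r0=0 P1.r1=2
P1.r0=2 P1.r1=2

outcome vector order: (P1.r0,P1.r1)
|SC outcomes| = 3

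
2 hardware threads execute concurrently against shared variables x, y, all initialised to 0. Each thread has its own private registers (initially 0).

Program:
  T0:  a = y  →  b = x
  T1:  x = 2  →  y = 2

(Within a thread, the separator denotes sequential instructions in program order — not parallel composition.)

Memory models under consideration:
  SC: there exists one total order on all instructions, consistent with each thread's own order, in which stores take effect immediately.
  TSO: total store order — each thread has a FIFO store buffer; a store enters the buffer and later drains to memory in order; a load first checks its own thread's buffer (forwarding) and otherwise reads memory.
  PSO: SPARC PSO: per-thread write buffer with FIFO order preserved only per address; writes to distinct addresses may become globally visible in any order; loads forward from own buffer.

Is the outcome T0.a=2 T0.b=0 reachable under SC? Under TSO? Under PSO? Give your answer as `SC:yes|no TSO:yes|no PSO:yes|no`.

SC:no TSO:no PSO:yes

outcome vector order: (T0.a,T0.b)
under SC → (0,0), (0,2), (2,2)
under TSO → (0,0), (0,2), (2,2)
under PSO → (0,0), (0,2), (2,0), (2,2)
target (2,0) ∈ {PSO}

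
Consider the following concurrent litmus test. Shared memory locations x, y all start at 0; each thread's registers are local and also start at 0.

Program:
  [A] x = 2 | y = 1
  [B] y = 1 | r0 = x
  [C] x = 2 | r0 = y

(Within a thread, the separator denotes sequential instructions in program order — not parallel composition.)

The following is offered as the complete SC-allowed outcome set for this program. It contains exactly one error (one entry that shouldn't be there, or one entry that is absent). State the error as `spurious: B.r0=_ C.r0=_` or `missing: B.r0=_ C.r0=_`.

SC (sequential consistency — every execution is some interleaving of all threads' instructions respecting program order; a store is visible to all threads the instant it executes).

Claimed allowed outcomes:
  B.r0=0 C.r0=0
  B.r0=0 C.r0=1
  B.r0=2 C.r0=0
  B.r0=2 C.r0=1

spurious: B.r0=0 C.r0=0

outcome vector order: (B.r0,C.r0)
under SC → 01 20 21
claimed∖SC = {00}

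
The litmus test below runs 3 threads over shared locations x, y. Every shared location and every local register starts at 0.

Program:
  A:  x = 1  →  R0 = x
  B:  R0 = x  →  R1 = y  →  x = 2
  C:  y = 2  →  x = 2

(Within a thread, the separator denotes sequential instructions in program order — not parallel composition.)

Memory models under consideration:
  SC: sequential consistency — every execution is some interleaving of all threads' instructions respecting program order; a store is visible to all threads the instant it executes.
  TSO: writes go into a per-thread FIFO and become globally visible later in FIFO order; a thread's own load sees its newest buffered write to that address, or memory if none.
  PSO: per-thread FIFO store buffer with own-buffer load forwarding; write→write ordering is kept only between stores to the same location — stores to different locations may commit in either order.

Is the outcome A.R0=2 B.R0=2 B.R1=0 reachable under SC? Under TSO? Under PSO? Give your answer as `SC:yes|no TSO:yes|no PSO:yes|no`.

SC:no TSO:no PSO:yes

outcome vector order: (A.R0,B.R0,B.R1)
SC: 10 outcomes — {1/0/0, 1/0/2, 1/1/0, 1/1/2, 1/2/2, 2/0/0, 2/0/2, 2/1/0, 2/1/2, 2/2/2}
TSO: 10 outcomes — {1/0/0, 1/0/2, 1/1/0, 1/1/2, 1/2/2, 2/0/0, 2/0/2, 2/1/0, 2/1/2, 2/2/2}
PSO: 12 outcomes — {1/0/0, 1/0/2, 1/1/0, 1/1/2, 1/2/0, 1/2/2, 2/0/0, 2/0/2, 2/1/0, 2/1/2, 2/2/0, 2/2/2}
target 2/2/0 ∈ {PSO}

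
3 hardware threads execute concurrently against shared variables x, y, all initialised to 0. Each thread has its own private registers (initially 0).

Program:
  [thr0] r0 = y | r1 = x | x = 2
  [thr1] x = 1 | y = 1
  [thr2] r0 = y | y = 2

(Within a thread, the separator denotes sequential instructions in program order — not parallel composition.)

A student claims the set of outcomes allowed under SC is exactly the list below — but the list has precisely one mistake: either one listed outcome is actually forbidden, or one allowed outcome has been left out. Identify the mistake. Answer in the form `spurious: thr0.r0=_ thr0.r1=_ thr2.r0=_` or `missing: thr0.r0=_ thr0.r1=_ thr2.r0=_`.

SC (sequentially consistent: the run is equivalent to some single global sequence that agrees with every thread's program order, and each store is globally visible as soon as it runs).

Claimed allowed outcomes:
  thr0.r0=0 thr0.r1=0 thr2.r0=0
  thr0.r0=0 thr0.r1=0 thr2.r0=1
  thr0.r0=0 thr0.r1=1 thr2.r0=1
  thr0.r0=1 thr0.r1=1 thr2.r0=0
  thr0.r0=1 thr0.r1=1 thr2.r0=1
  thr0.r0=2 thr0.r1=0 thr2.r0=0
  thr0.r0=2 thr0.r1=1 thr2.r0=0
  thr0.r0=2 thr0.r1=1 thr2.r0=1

outcome vector order: (thr0.r0,thr0.r1,thr2.r0)
SC: 9 outcomes — {<0 0 0> <0 0 1> <0 1 0> <0 1 1> <1 1 0> <1 1 1> <2 0 0> <2 1 0> <2 1 1>}
SC∖claimed = {<0 1 0>}

missing: thr0.r0=0 thr0.r1=1 thr2.r0=0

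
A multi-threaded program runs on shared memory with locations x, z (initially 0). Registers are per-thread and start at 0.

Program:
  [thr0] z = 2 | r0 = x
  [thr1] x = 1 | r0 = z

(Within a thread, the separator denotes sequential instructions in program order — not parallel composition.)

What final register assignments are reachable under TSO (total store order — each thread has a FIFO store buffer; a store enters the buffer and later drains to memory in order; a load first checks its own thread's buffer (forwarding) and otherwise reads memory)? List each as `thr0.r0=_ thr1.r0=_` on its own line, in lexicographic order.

thr0.r0=0 thr1.r0=0
thr0.r0=0 thr1.r0=2
thr0.r0=1 thr1.r0=0
thr0.r0=1 thr1.r0=2

outcome vector order: (thr0.r0,thr1.r0)
|TSO outcomes| = 4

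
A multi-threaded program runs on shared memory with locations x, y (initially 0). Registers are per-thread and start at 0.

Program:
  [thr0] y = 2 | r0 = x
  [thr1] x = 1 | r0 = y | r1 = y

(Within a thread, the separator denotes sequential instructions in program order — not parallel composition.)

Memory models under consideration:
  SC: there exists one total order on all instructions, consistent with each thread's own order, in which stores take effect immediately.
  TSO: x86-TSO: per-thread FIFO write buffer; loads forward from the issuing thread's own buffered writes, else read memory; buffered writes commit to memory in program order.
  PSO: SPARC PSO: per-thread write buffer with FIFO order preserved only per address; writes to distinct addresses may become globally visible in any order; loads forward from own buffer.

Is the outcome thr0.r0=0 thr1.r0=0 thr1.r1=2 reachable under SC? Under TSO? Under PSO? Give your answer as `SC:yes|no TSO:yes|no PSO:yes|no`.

outcome vector order: (thr0.r0,thr1.r0,thr1.r1)
SC: 4 outcomes — {<0 2 2>, <1 0 0>, <1 0 2>, <1 2 2>}
TSO: 6 outcomes — {<0 0 0>, <0 0 2>, <0 2 2>, <1 0 0>, <1 0 2>, <1 2 2>}
PSO: 6 outcomes — {<0 0 0>, <0 0 2>, <0 2 2>, <1 0 0>, <1 0 2>, <1 2 2>}
target <0 0 2> ∈ {TSO,PSO}

SC:no TSO:yes PSO:yes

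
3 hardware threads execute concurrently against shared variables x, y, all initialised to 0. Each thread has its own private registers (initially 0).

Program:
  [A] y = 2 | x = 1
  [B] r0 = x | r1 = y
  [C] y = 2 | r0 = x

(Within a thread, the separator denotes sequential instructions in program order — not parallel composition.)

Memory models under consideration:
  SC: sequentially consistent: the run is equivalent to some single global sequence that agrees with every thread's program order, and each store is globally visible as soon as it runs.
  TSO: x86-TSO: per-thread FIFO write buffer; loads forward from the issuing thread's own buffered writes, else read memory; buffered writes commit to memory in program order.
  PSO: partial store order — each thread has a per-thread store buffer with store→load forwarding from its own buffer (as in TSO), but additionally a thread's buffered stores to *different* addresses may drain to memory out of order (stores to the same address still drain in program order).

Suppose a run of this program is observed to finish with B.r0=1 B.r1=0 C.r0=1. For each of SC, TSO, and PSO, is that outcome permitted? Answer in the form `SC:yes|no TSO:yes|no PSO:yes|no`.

outcome vector order: (B.r0,B.r1,C.r0)
under SC → (0,0,0), (0,0,1), (0,2,0), (0,2,1), (1,2,0), (1,2,1)
under TSO → (0,0,0), (0,0,1), (0,2,0), (0,2,1), (1,2,0), (1,2,1)
under PSO → (0,0,0), (0,0,1), (0,2,0), (0,2,1), (1,0,0), (1,0,1), (1,2,0), (1,2,1)
target (1,0,1) ∈ {PSO}

SC:no TSO:no PSO:yes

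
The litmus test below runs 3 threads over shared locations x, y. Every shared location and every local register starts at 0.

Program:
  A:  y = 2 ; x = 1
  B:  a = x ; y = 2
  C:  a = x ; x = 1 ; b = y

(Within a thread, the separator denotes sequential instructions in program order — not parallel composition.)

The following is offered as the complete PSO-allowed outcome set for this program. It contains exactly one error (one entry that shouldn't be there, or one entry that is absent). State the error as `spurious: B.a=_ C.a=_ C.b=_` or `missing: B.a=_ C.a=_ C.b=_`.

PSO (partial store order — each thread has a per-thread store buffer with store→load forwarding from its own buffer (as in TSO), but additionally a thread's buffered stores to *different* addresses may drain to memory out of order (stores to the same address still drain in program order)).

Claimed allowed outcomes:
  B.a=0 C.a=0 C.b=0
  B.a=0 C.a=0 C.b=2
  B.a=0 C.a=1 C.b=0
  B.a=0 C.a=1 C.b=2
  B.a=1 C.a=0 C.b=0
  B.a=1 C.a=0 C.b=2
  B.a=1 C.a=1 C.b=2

outcome vector order: (B.a,C.a,C.b)
PSO (8): 000; 002; 010; 012; 100; 102; 110; 112
PSO∖claimed = {110}

missing: B.a=1 C.a=1 C.b=0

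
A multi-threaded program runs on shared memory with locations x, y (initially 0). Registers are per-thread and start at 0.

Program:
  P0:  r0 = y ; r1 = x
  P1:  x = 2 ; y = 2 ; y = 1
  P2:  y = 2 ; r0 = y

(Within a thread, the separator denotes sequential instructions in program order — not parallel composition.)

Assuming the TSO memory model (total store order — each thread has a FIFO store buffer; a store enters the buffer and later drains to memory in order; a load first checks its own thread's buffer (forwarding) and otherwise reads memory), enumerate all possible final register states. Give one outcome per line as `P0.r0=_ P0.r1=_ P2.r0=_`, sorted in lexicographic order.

outcome vector order: (P0.r0,P0.r1,P2.r0)
|TSO outcomes| = 10

P0.r0=0 P0.r1=0 P2.r0=1
P0.r0=0 P0.r1=0 P2.r0=2
P0.r0=0 P0.r1=2 P2.r0=1
P0.r0=0 P0.r1=2 P2.r0=2
P0.r0=1 P0.r1=2 P2.r0=1
P0.r0=1 P0.r1=2 P2.r0=2
P0.r0=2 P0.r1=0 P2.r0=1
P0.r0=2 P0.r1=0 P2.r0=2
P0.r0=2 P0.r1=2 P2.r0=1
P0.r0=2 P0.r1=2 P2.r0=2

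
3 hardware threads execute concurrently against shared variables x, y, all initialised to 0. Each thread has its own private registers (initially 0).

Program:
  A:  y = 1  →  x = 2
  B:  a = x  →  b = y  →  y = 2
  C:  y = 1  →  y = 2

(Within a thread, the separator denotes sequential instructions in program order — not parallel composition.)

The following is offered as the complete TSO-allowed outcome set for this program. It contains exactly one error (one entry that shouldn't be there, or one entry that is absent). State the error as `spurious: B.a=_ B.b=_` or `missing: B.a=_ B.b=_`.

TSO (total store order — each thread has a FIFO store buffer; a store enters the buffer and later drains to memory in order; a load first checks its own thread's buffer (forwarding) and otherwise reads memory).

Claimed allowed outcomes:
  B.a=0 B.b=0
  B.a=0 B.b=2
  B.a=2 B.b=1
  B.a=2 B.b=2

missing: B.a=0 B.b=1

outcome vector order: (B.a,B.b)
[TSO] allowed = {(0,0), (0,1), (0,2), (2,1), (2,2)}
TSO∖claimed = {(0,1)}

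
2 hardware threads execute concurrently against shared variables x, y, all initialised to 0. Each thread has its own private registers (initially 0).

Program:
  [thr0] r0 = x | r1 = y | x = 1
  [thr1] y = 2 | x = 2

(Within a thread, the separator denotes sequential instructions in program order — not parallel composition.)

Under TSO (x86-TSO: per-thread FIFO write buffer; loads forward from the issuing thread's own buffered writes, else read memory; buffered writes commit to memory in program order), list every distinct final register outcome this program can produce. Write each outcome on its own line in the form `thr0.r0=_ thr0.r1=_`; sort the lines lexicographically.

thr0.r0=0 thr0.r1=0
thr0.r0=0 thr0.r1=2
thr0.r0=2 thr0.r1=2

outcome vector order: (thr0.r0,thr0.r1)
|TSO outcomes| = 3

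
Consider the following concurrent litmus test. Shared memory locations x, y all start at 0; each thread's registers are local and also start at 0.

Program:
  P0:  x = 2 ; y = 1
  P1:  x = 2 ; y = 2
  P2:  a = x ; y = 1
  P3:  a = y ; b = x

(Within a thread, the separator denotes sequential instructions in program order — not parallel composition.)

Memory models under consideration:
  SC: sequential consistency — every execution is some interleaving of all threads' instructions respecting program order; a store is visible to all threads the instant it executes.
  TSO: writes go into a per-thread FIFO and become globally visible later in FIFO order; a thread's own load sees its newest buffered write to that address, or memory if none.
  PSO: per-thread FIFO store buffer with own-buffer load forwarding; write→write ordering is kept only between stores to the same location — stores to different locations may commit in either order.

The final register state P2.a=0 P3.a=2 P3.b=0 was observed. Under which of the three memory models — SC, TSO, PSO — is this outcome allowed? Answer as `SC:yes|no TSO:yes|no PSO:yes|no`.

SC:no TSO:no PSO:yes

outcome vector order: (P2.a,P3.a,P3.b)
SC: 9 outcomes — {<0 0 0>; <0 0 2>; <0 1 0>; <0 1 2>; <0 2 2>; <2 0 0>; <2 0 2>; <2 1 2>; <2 2 2>}
TSO: 9 outcomes — {<0 0 0>; <0 0 2>; <0 1 0>; <0 1 2>; <0 2 2>; <2 0 0>; <2 0 2>; <2 1 2>; <2 2 2>}
PSO: 12 outcomes — {<0 0 0>; <0 0 2>; <0 1 0>; <0 1 2>; <0 2 0>; <0 2 2>; <2 0 0>; <2 0 2>; <2 1 0>; <2 1 2>; <2 2 0>; <2 2 2>}
target <0 2 0> ∈ {PSO}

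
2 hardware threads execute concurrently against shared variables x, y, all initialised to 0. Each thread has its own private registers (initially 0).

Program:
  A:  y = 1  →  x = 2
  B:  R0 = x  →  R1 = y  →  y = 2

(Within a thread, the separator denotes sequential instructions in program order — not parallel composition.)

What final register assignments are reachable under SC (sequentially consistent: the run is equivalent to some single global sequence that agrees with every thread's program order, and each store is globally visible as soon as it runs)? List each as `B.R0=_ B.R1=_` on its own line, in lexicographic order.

B.R0=0 B.R1=0
B.R0=0 B.R1=1
B.R0=2 B.R1=1

outcome vector order: (B.R0,B.R1)
|SC outcomes| = 3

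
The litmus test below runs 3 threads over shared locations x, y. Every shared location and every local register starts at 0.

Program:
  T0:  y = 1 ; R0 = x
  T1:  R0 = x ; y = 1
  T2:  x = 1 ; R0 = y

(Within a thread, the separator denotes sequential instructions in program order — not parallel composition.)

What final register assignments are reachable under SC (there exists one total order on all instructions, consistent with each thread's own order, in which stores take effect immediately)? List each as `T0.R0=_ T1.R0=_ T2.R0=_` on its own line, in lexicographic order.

outcome vector order: (T0.R0,T1.R0,T2.R0)
|SC outcomes| = 6

T0.R0=0 T1.R0=0 T2.R0=1
T0.R0=0 T1.R0=1 T2.R0=1
T0.R0=1 T1.R0=0 T2.R0=0
T0.R0=1 T1.R0=0 T2.R0=1
T0.R0=1 T1.R0=1 T2.R0=0
T0.R0=1 T1.R0=1 T2.R0=1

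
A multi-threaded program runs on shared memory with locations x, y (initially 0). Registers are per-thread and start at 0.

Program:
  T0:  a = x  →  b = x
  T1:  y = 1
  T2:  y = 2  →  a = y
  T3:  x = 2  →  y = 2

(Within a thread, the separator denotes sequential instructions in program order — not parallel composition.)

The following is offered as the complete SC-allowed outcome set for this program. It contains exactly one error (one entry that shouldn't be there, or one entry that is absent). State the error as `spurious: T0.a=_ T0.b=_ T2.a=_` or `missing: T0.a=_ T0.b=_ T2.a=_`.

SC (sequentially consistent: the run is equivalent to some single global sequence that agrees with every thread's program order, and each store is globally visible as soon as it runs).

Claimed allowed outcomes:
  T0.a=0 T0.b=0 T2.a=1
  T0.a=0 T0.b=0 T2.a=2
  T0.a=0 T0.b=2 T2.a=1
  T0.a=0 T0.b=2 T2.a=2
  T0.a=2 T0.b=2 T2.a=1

outcome vector order: (T0.a,T0.b,T2.a)
SC: 6 outcomes — {(0,0,1) (0,0,2) (0,2,1) (0,2,2) (2,2,1) (2,2,2)}
SC∖claimed = {(2,2,2)}

missing: T0.a=2 T0.b=2 T2.a=2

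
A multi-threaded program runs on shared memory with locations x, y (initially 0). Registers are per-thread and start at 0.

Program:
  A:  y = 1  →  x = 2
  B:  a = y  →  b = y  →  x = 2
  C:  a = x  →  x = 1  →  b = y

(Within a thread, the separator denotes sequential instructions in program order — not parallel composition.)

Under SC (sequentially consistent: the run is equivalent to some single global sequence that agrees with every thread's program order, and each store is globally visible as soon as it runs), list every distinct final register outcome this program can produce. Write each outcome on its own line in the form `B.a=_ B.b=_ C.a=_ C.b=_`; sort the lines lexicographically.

outcome vector order: (B.a,B.b,C.a,C.b)
|SC outcomes| = 10

B.a=0 B.b=0 C.a=0 C.b=0
B.a=0 B.b=0 C.a=0 C.b=1
B.a=0 B.b=0 C.a=2 C.b=0
B.a=0 B.b=0 C.a=2 C.b=1
B.a=0 B.b=1 C.a=0 C.b=0
B.a=0 B.b=1 C.a=0 C.b=1
B.a=0 B.b=1 C.a=2 C.b=1
B.a=1 B.b=1 C.a=0 C.b=0
B.a=1 B.b=1 C.a=0 C.b=1
B.a=1 B.b=1 C.a=2 C.b=1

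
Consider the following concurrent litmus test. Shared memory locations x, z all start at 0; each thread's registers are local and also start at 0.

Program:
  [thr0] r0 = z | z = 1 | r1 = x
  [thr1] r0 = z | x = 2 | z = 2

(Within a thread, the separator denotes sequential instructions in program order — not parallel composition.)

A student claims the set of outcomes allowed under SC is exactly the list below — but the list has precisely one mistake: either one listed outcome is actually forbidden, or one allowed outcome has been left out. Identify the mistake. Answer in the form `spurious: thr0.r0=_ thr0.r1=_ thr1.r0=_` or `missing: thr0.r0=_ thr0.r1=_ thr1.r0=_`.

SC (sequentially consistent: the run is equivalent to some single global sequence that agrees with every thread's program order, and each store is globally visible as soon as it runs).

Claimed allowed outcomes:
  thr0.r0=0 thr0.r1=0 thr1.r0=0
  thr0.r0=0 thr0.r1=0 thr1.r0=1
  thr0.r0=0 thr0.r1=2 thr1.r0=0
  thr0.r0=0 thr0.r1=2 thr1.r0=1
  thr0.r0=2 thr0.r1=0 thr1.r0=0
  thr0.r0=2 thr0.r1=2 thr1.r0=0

spurious: thr0.r0=2 thr0.r1=0 thr1.r0=0

outcome vector order: (thr0.r0,thr0.r1,thr1.r0)
SC (5): <0 0 0> <0 0 1> <0 2 0> <0 2 1> <2 2 0>
claimed∖SC = {<2 0 0>}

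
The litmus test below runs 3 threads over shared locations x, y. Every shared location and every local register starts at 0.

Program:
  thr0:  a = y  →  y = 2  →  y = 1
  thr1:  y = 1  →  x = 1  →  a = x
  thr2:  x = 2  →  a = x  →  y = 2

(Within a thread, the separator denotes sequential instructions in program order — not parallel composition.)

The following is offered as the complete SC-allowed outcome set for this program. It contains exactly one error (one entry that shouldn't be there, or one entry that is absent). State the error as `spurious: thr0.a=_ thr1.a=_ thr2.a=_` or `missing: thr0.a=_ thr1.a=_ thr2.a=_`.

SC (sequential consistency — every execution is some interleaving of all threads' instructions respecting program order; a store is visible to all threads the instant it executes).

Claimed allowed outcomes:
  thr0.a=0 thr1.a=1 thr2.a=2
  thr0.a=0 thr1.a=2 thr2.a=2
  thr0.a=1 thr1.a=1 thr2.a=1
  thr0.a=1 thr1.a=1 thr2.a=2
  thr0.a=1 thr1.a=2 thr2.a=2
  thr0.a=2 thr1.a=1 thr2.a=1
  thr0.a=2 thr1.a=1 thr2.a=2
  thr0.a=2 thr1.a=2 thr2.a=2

outcome vector order: (thr0.a,thr1.a,thr2.a)
SC: 9 outcomes — {011, 012, 022, 111, 112, 122, 211, 212, 222}
SC∖claimed = {011}

missing: thr0.a=0 thr1.a=1 thr2.a=1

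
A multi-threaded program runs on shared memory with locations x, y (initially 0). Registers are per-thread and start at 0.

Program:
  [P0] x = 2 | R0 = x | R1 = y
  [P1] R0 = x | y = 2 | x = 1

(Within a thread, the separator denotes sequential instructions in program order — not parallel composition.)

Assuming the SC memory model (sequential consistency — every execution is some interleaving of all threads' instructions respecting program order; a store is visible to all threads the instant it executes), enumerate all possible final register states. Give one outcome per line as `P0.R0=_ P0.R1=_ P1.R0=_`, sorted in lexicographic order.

P0.R0=1 P0.R1=2 P1.R0=0
P0.R0=1 P0.R1=2 P1.R0=2
P0.R0=2 P0.R1=0 P1.R0=0
P0.R0=2 P0.R1=0 P1.R0=2
P0.R0=2 P0.R1=2 P1.R0=0
P0.R0=2 P0.R1=2 P1.R0=2

outcome vector order: (P0.R0,P0.R1,P1.R0)
|SC outcomes| = 6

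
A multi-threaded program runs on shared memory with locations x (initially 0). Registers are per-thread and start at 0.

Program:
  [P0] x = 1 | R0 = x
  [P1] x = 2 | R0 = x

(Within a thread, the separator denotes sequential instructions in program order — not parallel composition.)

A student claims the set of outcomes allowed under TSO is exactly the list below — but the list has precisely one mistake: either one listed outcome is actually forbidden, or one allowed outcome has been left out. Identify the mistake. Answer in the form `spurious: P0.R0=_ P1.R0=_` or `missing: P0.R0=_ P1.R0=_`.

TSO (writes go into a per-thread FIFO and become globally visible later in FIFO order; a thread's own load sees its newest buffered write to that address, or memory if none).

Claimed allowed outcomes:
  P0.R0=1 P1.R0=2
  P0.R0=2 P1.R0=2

missing: P0.R0=1 P1.R0=1

outcome vector order: (P0.R0,P1.R0)
under TSO → 1/1 1/2 2/2
TSO∖claimed = {1/1}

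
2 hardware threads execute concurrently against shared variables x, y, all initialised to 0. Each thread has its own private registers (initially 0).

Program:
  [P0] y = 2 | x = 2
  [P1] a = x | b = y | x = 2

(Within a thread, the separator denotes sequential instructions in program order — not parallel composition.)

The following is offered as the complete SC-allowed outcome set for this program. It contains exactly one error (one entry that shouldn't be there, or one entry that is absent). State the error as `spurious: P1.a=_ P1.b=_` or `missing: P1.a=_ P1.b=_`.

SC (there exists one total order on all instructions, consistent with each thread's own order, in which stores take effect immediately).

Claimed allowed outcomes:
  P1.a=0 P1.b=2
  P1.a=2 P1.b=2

missing: P1.a=0 P1.b=0

outcome vector order: (P1.a,P1.b)
[SC] allowed = {<0 0> <0 2> <2 2>}
SC∖claimed = {<0 0>}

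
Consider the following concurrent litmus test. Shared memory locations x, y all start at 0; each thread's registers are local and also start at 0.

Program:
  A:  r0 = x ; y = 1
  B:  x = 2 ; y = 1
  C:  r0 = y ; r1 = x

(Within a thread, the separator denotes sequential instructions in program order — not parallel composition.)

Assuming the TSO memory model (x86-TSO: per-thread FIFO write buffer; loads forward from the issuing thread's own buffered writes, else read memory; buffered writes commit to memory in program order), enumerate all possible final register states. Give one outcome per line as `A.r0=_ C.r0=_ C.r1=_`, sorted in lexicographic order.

A.r0=0 C.r0=0 C.r1=0
A.r0=0 C.r0=0 C.r1=2
A.r0=0 C.r0=1 C.r1=0
A.r0=0 C.r0=1 C.r1=2
A.r0=2 C.r0=0 C.r1=0
A.r0=2 C.r0=0 C.r1=2
A.r0=2 C.r0=1 C.r1=2

outcome vector order: (A.r0,C.r0,C.r1)
|TSO outcomes| = 7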